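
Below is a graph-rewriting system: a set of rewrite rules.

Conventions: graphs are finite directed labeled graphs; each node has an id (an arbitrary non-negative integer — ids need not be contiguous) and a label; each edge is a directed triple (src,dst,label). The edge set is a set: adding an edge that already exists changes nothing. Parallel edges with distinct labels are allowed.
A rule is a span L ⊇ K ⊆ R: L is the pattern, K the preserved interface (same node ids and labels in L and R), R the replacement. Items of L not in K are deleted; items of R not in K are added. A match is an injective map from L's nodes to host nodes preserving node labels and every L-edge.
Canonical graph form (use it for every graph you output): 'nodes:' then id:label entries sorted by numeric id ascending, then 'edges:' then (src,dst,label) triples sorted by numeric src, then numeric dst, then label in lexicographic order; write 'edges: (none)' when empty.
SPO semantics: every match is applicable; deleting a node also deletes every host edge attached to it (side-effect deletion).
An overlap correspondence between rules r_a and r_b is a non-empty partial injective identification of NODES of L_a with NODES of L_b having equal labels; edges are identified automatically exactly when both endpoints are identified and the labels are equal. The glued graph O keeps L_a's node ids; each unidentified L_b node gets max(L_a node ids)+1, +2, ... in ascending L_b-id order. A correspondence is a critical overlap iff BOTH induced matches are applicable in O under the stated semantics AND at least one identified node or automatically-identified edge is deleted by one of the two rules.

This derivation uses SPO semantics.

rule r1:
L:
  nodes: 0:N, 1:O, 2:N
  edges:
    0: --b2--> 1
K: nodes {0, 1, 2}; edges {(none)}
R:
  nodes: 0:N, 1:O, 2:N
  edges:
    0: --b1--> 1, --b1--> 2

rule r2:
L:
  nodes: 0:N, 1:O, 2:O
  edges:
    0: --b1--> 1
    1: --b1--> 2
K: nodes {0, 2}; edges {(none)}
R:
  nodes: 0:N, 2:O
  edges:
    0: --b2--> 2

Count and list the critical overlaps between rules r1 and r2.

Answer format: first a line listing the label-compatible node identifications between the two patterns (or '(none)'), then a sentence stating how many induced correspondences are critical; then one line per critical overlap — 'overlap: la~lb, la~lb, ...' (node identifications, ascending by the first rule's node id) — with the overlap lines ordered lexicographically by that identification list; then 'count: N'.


label-compatible node identifications between L(r1) and L(r2): 0~0, 1~1, 1~2, 2~0
3 of the induced correspondences are critical overlaps of r1 and r2.
overlap: 0~0, 1~1
overlap: 1~1
overlap: 1~1, 2~0
count: 3


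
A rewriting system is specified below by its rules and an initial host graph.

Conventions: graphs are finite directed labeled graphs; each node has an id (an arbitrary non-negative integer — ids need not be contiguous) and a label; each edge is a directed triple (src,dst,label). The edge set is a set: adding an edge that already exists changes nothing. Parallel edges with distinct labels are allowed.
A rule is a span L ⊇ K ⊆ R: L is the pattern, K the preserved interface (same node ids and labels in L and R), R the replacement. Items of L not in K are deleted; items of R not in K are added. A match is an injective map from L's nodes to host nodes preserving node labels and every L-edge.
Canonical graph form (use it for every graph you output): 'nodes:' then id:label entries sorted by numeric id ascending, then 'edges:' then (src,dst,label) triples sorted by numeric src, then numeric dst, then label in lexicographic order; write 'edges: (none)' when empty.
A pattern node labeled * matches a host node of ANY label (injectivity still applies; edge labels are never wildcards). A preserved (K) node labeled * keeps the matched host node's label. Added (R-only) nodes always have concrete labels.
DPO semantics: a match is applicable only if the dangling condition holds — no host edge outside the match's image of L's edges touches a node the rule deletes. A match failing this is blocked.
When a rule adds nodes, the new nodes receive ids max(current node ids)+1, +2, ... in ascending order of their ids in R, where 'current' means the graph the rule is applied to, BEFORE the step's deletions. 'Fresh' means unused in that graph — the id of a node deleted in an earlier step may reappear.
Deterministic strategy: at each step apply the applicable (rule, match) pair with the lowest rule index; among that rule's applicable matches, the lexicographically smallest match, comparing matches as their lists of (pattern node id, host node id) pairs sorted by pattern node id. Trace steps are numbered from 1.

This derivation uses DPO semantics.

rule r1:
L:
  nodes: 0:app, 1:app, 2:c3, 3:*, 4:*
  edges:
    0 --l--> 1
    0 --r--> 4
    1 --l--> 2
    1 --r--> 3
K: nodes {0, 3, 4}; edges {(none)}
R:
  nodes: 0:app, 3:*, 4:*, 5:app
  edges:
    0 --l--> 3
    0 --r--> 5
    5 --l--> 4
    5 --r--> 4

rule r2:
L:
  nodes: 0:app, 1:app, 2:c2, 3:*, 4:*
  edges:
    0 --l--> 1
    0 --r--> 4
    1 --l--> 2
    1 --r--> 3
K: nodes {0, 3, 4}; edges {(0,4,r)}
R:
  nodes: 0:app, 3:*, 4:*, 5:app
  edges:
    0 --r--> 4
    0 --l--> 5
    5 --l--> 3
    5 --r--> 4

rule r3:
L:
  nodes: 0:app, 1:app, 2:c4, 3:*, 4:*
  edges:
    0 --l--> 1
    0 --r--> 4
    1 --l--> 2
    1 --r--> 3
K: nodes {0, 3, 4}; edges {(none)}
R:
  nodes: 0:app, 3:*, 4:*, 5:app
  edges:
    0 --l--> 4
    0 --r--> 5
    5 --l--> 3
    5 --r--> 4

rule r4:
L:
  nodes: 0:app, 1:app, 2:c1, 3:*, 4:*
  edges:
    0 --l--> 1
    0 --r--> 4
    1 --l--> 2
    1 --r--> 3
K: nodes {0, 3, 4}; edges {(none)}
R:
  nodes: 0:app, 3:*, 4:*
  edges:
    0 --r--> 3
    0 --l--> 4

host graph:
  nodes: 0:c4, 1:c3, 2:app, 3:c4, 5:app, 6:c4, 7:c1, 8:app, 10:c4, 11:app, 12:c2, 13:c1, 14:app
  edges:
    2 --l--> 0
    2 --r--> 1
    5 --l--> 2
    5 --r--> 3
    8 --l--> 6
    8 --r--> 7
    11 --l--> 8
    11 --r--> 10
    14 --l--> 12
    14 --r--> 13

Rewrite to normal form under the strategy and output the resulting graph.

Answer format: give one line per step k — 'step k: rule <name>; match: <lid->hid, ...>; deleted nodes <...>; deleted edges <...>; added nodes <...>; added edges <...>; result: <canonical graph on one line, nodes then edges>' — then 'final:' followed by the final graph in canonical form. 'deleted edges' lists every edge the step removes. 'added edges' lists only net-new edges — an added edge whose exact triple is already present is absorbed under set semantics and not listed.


step 1: rule r3; match: 0->5, 1->2, 2->0, 3->1, 4->3; deleted nodes 0, 2; deleted edges (2,0,l); (2,1,r); (5,2,l); (5,3,r); added nodes 15; added edges (5,3,l); (5,15,r); (15,1,l); (15,3,r); result: nodes: 1:c3, 3:c4, 5:app, 6:c4, 7:c1, 8:app, 10:c4, 11:app, 12:c2, 13:c1, 14:app, 15:app edges: (5,3,l); (5,15,r); (8,6,l); (8,7,r); (11,8,l); (11,10,r); (14,12,l); (14,13,r); (15,1,l); (15,3,r)
step 2: rule r3; match: 0->11, 1->8, 2->6, 3->7, 4->10; deleted nodes 6, 8; deleted edges (8,6,l); (8,7,r); (11,8,l); (11,10,r); added nodes 16; added edges (11,10,l); (11,16,r); (16,7,l); (16,10,r); result: nodes: 1:c3, 3:c4, 5:app, 7:c1, 10:c4, 11:app, 12:c2, 13:c1, 14:app, 15:app, 16:app edges: (5,3,l); (5,15,r); (11,10,l); (11,16,r); (14,12,l); (14,13,r); (15,1,l); (15,3,r); (16,7,l); (16,10,r)
final:
nodes: 1:c3, 3:c4, 5:app, 7:c1, 10:c4, 11:app, 12:c2, 13:c1, 14:app, 15:app, 16:app
edges: (5,3,l); (5,15,r); (11,10,l); (11,16,r); (14,12,l); (14,13,r); (15,1,l); (15,3,r); (16,7,l); (16,10,r)


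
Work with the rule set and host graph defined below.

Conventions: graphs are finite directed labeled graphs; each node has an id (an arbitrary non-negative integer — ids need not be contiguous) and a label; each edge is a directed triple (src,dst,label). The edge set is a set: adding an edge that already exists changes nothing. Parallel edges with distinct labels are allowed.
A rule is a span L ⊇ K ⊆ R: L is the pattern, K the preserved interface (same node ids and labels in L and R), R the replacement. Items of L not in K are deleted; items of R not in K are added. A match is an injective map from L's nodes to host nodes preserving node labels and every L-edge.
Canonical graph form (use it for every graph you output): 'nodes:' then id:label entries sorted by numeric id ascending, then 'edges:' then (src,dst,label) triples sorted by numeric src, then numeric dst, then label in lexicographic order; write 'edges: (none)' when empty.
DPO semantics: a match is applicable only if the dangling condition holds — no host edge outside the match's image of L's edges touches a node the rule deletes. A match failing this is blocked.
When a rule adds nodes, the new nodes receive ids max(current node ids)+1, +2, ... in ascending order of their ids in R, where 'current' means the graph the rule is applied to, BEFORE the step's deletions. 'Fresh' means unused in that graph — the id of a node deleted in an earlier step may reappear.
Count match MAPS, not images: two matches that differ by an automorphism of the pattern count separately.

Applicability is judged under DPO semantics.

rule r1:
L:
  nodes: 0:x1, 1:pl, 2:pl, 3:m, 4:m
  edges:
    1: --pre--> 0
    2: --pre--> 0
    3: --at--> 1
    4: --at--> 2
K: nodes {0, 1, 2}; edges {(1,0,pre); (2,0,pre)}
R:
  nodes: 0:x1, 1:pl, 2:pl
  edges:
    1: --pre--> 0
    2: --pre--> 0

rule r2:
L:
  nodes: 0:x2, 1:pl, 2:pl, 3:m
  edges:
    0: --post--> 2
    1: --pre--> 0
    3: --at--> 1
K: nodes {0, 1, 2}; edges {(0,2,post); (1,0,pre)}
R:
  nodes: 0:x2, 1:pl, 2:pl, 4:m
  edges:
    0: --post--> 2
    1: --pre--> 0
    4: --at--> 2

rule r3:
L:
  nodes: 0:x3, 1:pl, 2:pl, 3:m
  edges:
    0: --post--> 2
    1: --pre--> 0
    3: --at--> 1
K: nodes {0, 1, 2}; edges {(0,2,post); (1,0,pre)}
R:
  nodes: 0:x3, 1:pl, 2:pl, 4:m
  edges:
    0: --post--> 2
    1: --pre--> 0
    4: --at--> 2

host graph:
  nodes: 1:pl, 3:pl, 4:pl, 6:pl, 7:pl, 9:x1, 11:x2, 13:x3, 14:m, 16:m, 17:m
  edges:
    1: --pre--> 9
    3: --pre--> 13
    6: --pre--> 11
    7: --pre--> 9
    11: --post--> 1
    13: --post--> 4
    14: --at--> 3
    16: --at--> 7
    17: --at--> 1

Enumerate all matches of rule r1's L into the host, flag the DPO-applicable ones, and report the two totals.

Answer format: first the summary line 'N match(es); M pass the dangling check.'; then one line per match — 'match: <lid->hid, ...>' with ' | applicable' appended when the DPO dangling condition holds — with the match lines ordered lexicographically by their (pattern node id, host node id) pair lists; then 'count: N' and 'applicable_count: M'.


2 match(es); 2 pass the dangling check.
match: 0->9, 1->1, 2->7, 3->17, 4->16 | applicable
match: 0->9, 1->7, 2->1, 3->16, 4->17 | applicable
count: 2
applicable_count: 2


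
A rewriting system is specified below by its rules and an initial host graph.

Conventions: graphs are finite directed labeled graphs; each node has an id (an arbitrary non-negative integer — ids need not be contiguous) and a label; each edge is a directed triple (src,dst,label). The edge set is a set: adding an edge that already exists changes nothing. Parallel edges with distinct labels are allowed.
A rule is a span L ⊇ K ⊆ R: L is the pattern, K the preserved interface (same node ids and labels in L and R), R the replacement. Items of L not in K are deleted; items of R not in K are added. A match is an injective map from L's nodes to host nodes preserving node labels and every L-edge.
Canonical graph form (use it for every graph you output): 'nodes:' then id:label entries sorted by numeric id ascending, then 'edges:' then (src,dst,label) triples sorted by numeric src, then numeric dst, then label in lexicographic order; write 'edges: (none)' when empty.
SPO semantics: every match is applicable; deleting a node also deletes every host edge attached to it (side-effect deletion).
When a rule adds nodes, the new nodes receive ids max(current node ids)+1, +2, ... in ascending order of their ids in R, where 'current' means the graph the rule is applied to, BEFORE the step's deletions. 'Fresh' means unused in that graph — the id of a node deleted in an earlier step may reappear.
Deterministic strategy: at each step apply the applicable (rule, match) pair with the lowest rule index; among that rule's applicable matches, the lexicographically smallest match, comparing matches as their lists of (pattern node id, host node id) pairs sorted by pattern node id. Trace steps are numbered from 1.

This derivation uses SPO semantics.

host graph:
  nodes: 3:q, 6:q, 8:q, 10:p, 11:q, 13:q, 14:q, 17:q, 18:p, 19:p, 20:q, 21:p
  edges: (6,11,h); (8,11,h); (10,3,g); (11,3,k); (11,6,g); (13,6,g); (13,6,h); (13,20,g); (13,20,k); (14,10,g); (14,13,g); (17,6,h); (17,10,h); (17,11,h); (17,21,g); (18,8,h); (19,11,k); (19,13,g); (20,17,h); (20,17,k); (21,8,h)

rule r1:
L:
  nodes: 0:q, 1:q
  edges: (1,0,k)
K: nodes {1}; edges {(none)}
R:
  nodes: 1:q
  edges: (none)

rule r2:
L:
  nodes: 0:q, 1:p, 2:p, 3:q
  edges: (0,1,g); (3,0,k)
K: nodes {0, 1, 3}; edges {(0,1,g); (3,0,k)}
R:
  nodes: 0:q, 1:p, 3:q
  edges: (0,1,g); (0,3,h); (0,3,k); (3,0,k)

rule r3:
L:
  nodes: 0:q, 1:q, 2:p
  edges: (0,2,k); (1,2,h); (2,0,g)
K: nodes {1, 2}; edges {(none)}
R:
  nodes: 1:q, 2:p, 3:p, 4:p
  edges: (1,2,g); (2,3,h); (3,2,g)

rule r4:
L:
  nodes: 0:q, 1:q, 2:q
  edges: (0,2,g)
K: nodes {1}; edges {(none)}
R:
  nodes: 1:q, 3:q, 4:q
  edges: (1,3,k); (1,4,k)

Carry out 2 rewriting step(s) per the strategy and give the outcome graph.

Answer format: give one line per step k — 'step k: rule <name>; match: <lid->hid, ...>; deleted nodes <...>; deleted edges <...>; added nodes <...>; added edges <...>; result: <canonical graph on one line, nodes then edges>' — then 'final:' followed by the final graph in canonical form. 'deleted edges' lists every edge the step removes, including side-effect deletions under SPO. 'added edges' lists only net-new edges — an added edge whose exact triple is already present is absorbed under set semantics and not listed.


step 1: rule r1; match: 0->3, 1->11; deleted nodes 3; deleted edges (10,3,g); (11,3,k); added nodes (none); added edges (none); result: nodes: 6:q, 8:q, 10:p, 11:q, 13:q, 14:q, 17:q, 18:p, 19:p, 20:q, 21:p edges: (6,11,h); (8,11,h); (11,6,g); (13,6,g); (13,6,h); (13,20,g); (13,20,k); (14,10,g); (14,13,g); (17,6,h); (17,10,h); (17,11,h); (17,21,g); (18,8,h); (19,11,k); (19,13,g); (20,17,h); (20,17,k); (21,8,h)
step 2: rule r1; match: 0->17, 1->20; deleted nodes 17; deleted edges (17,6,h); (17,10,h); (17,11,h); (17,21,g); (20,17,h); (20,17,k); added nodes (none); added edges (none); result: nodes: 6:q, 8:q, 10:p, 11:q, 13:q, 14:q, 18:p, 19:p, 20:q, 21:p edges: (6,11,h); (8,11,h); (11,6,g); (13,6,g); (13,6,h); (13,20,g); (13,20,k); (14,10,g); (14,13,g); (18,8,h); (19,11,k); (19,13,g); (21,8,h)
final:
nodes: 6:q, 8:q, 10:p, 11:q, 13:q, 14:q, 18:p, 19:p, 20:q, 21:p
edges: (6,11,h); (8,11,h); (11,6,g); (13,6,g); (13,6,h); (13,20,g); (13,20,k); (14,10,g); (14,13,g); (18,8,h); (19,11,k); (19,13,g); (21,8,h)


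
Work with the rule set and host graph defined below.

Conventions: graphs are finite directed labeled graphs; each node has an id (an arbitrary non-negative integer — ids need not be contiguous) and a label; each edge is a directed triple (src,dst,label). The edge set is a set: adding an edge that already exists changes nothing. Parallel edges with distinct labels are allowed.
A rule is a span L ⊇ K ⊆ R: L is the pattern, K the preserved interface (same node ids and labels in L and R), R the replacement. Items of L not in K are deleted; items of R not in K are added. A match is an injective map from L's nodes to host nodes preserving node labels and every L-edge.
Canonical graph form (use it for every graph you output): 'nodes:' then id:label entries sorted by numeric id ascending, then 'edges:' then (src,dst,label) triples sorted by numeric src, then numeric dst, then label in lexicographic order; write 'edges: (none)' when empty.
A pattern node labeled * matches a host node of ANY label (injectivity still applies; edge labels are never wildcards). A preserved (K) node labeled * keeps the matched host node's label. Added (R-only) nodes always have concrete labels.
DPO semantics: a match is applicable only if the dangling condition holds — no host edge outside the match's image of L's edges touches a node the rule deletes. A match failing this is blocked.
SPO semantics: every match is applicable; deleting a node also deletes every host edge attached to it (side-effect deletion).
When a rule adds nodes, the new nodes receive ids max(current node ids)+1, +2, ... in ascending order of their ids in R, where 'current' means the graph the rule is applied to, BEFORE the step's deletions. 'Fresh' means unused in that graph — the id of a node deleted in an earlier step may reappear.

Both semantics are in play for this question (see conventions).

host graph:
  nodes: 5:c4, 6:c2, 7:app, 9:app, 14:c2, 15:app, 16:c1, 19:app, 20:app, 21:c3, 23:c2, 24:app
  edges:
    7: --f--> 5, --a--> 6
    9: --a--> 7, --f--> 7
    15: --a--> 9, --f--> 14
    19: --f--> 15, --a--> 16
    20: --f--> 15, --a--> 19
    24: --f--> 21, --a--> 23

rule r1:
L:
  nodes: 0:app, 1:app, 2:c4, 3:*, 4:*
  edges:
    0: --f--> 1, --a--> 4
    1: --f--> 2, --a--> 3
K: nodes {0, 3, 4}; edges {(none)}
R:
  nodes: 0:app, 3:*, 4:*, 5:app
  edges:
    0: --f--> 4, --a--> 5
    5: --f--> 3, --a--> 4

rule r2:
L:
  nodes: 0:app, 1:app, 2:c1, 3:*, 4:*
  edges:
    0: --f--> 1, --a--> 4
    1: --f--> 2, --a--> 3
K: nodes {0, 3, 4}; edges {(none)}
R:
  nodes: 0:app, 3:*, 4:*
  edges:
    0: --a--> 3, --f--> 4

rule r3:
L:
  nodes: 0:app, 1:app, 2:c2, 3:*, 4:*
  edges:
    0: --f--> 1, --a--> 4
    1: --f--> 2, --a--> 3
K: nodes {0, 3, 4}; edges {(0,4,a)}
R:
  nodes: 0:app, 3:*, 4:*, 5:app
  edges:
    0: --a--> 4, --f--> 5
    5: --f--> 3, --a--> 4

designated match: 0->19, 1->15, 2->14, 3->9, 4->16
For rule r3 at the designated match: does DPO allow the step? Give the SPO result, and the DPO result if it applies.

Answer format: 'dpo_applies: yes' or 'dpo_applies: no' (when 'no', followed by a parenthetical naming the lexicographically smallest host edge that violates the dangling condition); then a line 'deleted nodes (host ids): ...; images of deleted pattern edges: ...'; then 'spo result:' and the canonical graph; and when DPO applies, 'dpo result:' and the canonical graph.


dpo_applies: no
(the rule deletes node 15, which keeps host edge (20,15,f) outside the match image — the dangling condition fails, DPO blocks; SPO proceeds and side-deletes such edges)
deleted nodes (host ids): 14, 15; images of deleted pattern edges: (15,9,a); (15,14,f); (19,15,f)
spo result:
nodes: 5:c4, 6:c2, 7:app, 9:app, 16:c1, 19:app, 20:app, 21:c3, 23:c2, 24:app, 25:app
edges: (7,5,f); (7,6,a); (9,7,a); (9,7,f); (19,16,a); (19,25,f); (20,19,a); (24,21,f); (24,23,a); (25,9,f); (25,16,a)


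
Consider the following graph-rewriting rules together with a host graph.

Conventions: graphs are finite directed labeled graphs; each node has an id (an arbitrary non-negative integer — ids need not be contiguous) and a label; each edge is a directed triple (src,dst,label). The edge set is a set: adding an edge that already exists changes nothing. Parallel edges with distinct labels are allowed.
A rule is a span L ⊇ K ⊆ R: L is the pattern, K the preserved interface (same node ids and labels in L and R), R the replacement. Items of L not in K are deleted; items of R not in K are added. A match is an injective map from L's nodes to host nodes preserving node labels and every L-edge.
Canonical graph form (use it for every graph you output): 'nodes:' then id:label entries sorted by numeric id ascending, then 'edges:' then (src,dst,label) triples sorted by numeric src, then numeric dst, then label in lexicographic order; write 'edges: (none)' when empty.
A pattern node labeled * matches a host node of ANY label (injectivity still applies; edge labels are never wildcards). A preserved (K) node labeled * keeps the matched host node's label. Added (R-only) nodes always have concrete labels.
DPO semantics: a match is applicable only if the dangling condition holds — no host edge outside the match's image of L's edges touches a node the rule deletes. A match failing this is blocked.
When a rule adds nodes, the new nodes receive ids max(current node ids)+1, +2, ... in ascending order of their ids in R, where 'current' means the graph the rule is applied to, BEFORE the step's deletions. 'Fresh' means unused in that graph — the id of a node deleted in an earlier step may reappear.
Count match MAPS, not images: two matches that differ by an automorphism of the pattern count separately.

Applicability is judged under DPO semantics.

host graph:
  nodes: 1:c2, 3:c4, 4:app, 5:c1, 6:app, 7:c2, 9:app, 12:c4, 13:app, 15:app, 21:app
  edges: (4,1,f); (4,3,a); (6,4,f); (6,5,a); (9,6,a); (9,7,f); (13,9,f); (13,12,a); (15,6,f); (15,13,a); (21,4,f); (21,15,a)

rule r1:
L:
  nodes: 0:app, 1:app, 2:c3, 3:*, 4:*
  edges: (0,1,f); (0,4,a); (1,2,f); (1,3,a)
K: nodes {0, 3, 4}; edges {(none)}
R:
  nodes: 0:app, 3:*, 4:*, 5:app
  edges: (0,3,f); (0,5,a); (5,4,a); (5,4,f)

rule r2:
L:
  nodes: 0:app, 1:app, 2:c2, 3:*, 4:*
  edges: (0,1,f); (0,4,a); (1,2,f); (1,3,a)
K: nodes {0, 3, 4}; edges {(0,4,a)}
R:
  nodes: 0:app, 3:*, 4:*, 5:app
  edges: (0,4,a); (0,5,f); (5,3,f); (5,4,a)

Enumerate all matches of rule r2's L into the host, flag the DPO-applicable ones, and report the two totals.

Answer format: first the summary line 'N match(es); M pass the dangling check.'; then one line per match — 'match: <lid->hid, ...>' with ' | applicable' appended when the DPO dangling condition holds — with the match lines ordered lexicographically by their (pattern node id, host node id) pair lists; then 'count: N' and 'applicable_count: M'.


3 match(es); 1 pass the dangling check.
match: 0->6, 1->4, 2->1, 3->3, 4->5
match: 0->13, 1->9, 2->7, 3->6, 4->12 | applicable
match: 0->21, 1->4, 2->1, 3->3, 4->15
count: 3
applicable_count: 1


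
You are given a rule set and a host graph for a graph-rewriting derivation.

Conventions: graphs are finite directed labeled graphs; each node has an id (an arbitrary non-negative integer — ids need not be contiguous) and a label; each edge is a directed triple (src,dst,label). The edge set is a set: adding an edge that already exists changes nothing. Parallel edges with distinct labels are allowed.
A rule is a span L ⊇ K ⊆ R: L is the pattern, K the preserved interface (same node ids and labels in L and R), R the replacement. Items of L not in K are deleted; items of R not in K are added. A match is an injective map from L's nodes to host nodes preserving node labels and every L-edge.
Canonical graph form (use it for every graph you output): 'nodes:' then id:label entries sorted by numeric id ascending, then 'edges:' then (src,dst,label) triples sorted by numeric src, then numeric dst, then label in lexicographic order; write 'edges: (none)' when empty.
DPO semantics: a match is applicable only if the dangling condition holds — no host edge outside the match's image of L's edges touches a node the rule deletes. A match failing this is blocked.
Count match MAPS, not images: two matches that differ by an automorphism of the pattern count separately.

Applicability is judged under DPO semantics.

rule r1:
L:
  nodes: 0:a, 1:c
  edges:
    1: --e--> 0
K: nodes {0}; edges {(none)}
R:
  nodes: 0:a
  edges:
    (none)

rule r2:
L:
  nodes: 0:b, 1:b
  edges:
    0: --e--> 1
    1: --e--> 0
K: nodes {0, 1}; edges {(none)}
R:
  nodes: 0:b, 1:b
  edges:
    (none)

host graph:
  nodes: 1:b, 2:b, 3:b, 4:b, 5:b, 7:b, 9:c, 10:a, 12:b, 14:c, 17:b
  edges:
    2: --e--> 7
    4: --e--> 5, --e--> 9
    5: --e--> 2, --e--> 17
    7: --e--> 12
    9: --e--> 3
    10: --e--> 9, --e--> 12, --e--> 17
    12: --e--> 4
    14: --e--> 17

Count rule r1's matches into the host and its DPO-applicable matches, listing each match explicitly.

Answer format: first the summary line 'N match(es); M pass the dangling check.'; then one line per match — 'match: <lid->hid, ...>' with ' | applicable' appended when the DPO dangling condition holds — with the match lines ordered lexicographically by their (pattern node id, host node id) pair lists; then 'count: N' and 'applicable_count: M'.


0 match(es); 0 pass the dangling check.
count: 0
applicable_count: 0


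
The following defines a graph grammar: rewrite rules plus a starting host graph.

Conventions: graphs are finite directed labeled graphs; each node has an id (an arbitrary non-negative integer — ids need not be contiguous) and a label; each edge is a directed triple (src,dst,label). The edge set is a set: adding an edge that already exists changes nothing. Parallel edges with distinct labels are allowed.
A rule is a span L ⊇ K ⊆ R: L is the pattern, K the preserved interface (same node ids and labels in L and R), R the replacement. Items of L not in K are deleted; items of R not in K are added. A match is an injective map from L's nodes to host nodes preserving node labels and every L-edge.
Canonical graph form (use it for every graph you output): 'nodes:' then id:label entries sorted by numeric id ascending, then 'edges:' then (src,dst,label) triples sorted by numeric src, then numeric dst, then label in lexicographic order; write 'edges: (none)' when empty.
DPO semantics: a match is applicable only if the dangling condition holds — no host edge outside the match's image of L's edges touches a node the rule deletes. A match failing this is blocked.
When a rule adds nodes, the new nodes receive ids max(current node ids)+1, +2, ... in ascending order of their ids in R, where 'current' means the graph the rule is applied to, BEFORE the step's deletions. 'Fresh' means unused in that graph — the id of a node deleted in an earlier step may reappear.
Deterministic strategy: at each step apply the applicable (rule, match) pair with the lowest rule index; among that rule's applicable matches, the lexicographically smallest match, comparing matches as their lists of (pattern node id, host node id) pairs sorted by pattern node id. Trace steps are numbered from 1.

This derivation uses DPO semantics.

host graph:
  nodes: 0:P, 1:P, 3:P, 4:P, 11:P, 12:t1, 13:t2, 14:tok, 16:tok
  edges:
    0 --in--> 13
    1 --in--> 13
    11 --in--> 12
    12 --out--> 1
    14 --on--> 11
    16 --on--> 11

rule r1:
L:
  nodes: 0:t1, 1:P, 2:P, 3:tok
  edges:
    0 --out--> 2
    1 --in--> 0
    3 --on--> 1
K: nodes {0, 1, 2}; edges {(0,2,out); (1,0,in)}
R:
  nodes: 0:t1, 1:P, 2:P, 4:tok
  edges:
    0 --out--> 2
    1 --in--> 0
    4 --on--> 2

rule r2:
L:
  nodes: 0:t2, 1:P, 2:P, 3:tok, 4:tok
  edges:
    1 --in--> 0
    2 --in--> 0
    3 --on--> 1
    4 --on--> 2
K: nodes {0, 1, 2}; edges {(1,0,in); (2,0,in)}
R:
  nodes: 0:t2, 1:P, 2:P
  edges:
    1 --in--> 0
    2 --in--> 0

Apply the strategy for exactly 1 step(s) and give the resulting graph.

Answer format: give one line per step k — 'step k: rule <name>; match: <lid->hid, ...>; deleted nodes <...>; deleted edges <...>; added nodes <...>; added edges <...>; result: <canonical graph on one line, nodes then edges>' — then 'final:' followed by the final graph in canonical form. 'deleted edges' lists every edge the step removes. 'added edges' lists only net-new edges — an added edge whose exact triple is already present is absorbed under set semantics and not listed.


step 1: rule r1; match: 0->12, 1->11, 2->1, 3->14; deleted nodes 14; deleted edges (14,11,on); added nodes 17; added edges (17,1,on); result: nodes: 0:P, 1:P, 3:P, 4:P, 11:P, 12:t1, 13:t2, 16:tok, 17:tok edges: (0,13,in); (1,13,in); (11,12,in); (12,1,out); (16,11,on); (17,1,on)
final:
nodes: 0:P, 1:P, 3:P, 4:P, 11:P, 12:t1, 13:t2, 16:tok, 17:tok
edges: (0,13,in); (1,13,in); (11,12,in); (12,1,out); (16,11,on); (17,1,on)


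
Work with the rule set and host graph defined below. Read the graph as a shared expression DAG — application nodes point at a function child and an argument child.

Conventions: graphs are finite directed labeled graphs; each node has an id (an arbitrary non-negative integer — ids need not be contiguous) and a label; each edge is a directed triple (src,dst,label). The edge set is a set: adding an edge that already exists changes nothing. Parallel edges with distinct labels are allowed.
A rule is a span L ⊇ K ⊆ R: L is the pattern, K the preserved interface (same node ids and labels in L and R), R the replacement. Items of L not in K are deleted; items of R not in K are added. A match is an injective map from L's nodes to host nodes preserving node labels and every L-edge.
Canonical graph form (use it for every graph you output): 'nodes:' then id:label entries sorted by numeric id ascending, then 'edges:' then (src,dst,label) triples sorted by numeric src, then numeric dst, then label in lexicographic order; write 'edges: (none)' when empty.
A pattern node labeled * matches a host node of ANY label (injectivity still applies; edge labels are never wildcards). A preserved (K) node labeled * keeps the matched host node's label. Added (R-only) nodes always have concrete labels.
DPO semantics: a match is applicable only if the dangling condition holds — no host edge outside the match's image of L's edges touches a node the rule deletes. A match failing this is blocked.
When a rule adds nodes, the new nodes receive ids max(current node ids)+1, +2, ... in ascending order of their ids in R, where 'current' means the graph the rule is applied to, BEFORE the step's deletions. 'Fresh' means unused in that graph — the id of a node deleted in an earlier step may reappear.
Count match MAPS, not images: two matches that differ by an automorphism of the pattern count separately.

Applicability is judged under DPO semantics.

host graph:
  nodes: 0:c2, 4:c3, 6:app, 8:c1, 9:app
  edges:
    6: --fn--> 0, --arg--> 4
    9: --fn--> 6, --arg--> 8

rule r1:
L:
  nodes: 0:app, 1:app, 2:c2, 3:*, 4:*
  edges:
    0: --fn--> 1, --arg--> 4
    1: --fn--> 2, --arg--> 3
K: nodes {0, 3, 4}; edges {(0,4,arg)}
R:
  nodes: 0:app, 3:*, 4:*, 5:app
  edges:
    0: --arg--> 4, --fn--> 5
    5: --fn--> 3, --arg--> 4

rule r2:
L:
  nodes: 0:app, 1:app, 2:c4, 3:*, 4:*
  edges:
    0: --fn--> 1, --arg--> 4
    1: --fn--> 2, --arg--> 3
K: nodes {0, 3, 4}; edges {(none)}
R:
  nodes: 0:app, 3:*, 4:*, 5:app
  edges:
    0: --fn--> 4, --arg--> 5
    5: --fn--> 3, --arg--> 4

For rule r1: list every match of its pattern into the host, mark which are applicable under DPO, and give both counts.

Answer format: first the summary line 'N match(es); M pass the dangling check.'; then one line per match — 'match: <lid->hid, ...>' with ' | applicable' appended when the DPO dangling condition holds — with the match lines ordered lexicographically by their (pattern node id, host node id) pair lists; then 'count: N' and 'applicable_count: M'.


1 match(es); 1 pass the dangling check.
match: 0->9, 1->6, 2->0, 3->4, 4->8 | applicable
count: 1
applicable_count: 1


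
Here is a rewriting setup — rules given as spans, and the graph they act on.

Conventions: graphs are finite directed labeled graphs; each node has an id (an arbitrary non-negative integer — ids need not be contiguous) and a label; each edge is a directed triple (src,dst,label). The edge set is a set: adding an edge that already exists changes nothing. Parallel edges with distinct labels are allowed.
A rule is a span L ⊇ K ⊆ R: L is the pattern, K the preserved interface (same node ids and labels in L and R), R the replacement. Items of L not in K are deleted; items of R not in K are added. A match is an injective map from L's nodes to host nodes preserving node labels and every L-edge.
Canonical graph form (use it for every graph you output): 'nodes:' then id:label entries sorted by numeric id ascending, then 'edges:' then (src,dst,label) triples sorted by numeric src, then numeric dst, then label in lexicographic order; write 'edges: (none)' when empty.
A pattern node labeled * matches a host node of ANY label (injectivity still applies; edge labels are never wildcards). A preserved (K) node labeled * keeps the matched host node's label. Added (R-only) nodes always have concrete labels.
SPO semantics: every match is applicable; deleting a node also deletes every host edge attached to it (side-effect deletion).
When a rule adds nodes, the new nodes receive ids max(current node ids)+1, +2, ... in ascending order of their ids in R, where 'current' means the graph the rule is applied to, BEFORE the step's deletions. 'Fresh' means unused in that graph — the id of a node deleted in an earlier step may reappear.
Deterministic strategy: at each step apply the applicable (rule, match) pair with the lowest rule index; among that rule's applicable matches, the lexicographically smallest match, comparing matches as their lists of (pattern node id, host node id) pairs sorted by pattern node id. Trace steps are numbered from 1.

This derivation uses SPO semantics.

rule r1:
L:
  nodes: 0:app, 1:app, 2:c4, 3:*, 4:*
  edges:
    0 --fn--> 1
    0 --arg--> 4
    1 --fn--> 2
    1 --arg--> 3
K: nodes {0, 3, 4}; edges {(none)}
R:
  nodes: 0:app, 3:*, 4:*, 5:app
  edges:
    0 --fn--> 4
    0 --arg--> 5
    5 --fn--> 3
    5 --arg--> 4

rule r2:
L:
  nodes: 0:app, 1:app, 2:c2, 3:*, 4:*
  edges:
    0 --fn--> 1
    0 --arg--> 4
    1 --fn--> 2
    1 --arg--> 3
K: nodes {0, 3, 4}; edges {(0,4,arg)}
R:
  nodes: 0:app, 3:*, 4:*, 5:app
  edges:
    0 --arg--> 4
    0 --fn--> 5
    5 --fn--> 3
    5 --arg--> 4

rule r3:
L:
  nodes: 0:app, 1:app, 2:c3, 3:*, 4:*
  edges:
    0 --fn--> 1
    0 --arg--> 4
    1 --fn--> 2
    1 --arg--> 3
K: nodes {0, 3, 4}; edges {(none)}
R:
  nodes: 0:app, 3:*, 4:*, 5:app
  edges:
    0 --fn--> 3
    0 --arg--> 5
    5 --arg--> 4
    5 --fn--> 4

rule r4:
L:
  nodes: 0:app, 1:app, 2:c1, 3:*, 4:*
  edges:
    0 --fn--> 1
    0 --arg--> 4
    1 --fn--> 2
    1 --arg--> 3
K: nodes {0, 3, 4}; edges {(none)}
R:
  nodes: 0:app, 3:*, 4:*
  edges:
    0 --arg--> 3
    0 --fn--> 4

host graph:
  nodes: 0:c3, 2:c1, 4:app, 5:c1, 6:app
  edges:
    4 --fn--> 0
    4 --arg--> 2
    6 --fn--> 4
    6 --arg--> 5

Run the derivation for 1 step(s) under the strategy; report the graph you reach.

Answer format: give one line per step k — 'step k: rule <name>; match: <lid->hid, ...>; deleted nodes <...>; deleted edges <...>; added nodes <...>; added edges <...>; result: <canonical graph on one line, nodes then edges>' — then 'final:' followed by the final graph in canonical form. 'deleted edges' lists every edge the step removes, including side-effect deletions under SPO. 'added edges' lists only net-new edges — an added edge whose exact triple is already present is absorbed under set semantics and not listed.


step 1: rule r3; match: 0->6, 1->4, 2->0, 3->2, 4->5; deleted nodes 0, 4; deleted edges (4,0,fn); (4,2,arg); (6,4,fn); (6,5,arg); added nodes 7; added edges (6,2,fn); (6,7,arg); (7,5,arg); (7,5,fn); result: nodes: 2:c1, 5:c1, 6:app, 7:app edges: (6,2,fn); (6,7,arg); (7,5,arg); (7,5,fn)
final:
nodes: 2:c1, 5:c1, 6:app, 7:app
edges: (6,2,fn); (6,7,arg); (7,5,arg); (7,5,fn)


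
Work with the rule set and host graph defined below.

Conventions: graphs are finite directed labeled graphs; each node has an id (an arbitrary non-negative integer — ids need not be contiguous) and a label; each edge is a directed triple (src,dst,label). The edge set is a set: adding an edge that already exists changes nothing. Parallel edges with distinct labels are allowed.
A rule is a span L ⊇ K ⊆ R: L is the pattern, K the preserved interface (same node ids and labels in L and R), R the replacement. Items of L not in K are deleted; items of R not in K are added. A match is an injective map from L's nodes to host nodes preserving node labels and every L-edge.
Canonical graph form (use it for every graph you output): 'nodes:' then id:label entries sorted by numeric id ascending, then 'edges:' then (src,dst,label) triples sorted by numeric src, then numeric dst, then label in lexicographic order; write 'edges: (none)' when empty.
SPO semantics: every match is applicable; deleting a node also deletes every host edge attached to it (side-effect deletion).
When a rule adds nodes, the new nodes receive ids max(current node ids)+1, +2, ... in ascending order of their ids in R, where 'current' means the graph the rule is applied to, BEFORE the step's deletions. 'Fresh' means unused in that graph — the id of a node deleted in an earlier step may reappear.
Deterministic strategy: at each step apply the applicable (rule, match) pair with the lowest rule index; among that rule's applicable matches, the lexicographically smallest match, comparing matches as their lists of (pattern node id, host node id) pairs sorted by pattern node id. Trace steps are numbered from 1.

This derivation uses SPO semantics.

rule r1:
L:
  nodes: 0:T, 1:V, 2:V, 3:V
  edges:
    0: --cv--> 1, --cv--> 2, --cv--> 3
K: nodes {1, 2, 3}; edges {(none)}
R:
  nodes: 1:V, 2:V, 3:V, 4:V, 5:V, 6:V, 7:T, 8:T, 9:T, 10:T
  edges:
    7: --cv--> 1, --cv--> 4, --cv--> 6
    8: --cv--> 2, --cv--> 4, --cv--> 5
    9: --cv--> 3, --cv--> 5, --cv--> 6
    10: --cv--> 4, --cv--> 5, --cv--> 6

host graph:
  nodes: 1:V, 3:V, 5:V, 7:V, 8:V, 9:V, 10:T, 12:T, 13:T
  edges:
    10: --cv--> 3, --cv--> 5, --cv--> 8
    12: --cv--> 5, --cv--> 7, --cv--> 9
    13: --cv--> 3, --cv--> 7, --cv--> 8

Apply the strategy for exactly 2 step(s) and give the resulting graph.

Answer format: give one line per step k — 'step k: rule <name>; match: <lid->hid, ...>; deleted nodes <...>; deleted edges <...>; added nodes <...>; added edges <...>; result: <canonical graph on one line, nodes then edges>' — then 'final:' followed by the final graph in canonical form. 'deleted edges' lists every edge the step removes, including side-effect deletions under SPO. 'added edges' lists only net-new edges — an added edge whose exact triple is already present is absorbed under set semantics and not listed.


step 1: rule r1; match: 0->10, 1->3, 2->5, 3->8; deleted nodes 10; deleted edges (10,3,cv); (10,5,cv); (10,8,cv); added nodes 14, 15, 16, 17, 18, 19, 20; added edges (17,3,cv); (17,14,cv); (17,16,cv); (18,5,cv); (18,14,cv); (18,15,cv); (19,8,cv); (19,15,cv); (19,16,cv); (20,14,cv); (20,15,cv); (20,16,cv); result: nodes: 1:V, 3:V, 5:V, 7:V, 8:V, 9:V, 12:T, 13:T, 14:V, 15:V, 16:V, 17:T, 18:T, 19:T, 20:T edges: (12,5,cv); (12,7,cv); (12,9,cv); (13,3,cv); (13,7,cv); (13,8,cv); (17,3,cv); (17,14,cv); (17,16,cv); (18,5,cv); (18,14,cv); (18,15,cv); (19,8,cv); (19,15,cv); (19,16,cv); (20,14,cv); (20,15,cv); (20,16,cv)
step 2: rule r1; match: 0->12, 1->5, 2->7, 3->9; deleted nodes 12; deleted edges (12,5,cv); (12,7,cv); (12,9,cv); added nodes 21, 22, 23, 24, 25, 26, 27; added edges (24,5,cv); (24,21,cv); (24,23,cv); (25,7,cv); (25,21,cv); (25,22,cv); (26,9,cv); (26,22,cv); (26,23,cv); (27,21,cv); (27,22,cv); (27,23,cv); result: nodes: 1:V, 3:V, 5:V, 7:V, 8:V, 9:V, 13:T, 14:V, 15:V, 16:V, 17:T, 18:T, 19:T, 20:T, 21:V, 22:V, 23:V, 24:T, 25:T, 26:T, 27:T edges: (13,3,cv); (13,7,cv); (13,8,cv); (17,3,cv); (17,14,cv); (17,16,cv); (18,5,cv); (18,14,cv); (18,15,cv); (19,8,cv); (19,15,cv); (19,16,cv); (20,14,cv); (20,15,cv); (20,16,cv); (24,5,cv); (24,21,cv); (24,23,cv); (25,7,cv); (25,21,cv); (25,22,cv); (26,9,cv); (26,22,cv); (26,23,cv); (27,21,cv); (27,22,cv); (27,23,cv)
final:
nodes: 1:V, 3:V, 5:V, 7:V, 8:V, 9:V, 13:T, 14:V, 15:V, 16:V, 17:T, 18:T, 19:T, 20:T, 21:V, 22:V, 23:V, 24:T, 25:T, 26:T, 27:T
edges: (13,3,cv); (13,7,cv); (13,8,cv); (17,3,cv); (17,14,cv); (17,16,cv); (18,5,cv); (18,14,cv); (18,15,cv); (19,8,cv); (19,15,cv); (19,16,cv); (20,14,cv); (20,15,cv); (20,16,cv); (24,5,cv); (24,21,cv); (24,23,cv); (25,7,cv); (25,21,cv); (25,22,cv); (26,9,cv); (26,22,cv); (26,23,cv); (27,21,cv); (27,22,cv); (27,23,cv)


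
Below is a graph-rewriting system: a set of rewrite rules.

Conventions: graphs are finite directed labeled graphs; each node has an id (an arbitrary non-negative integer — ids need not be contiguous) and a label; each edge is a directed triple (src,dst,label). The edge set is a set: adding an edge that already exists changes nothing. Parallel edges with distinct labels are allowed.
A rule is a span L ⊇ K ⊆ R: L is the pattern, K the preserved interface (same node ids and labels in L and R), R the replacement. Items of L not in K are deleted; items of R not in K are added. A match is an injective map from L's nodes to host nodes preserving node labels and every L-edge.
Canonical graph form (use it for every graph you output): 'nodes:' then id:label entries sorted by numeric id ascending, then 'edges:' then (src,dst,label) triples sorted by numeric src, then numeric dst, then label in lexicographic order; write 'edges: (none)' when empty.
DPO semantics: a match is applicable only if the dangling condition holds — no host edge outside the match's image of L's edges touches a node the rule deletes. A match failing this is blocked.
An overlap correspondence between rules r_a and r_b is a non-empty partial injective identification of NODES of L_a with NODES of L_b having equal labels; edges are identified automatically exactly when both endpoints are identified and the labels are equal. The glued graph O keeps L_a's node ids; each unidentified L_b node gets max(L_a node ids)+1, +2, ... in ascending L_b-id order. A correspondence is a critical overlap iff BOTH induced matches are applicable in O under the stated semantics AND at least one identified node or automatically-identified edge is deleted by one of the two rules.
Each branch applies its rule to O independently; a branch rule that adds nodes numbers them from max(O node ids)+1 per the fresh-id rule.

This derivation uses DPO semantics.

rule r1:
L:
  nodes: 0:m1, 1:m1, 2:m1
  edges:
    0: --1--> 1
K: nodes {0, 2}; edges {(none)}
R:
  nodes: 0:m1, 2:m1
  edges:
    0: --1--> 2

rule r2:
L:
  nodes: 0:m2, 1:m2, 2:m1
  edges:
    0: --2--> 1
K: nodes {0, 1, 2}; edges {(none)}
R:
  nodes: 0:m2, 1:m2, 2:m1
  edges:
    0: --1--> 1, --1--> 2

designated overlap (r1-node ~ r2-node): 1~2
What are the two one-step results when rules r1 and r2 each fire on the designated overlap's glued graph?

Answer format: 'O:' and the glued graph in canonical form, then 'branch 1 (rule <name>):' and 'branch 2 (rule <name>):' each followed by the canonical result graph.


O:
nodes: 0:m1, 1:m1, 2:m1, 3:m2, 4:m2
edges: (0,1,1); (3,4,2)
branch 1 (rule r1):
nodes: 0:m1, 2:m1, 3:m2, 4:m2
edges: (0,2,1); (3,4,2)
branch 2 (rule r2):
nodes: 0:m1, 1:m1, 2:m1, 3:m2, 4:m2
edges: (0,1,1); (3,1,1); (3,4,1)
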